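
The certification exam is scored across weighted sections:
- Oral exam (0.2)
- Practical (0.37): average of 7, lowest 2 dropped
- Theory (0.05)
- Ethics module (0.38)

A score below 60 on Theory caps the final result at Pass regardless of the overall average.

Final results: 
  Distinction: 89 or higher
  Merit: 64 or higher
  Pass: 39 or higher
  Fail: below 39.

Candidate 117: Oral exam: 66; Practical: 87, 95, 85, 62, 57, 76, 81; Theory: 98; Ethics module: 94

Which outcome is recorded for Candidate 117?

Practical: drop 57, 62 → average of remaining 5 = 424/5 = 84.8
Theory score 98 ≥ 60: minimum met.
Weighted total:
  Oral exam 66 × 0.2 = 13.2
  Practical 84.8 × 0.37 = 31.376
  Theory 98 × 0.05 = 4.9
  Ethics module 94 × 0.38 = 35.72
Sum = 85.196
85.196 is ≥ 64 and < 89 → Merit

Merit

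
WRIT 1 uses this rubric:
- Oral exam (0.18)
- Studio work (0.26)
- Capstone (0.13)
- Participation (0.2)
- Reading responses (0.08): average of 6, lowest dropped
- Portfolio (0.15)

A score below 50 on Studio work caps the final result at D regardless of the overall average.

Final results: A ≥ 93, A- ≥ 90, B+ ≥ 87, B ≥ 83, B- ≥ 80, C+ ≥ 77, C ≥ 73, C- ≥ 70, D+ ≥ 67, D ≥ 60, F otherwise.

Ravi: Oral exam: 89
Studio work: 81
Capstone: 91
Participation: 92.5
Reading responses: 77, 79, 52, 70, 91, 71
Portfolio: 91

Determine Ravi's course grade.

B+

Reading responses: drop 52 → average of remaining 5 = 388/5 = 77.6
Studio work score 81 ≥ 50: minimum met.
Weighted total:
  Oral exam 89 × 0.18 = 16.02
  Studio work 81 × 0.26 = 21.06
  Capstone 91 × 0.13 = 11.83
  Participation 92.5 × 0.2 = 18.5
  Reading responses 77.6 × 0.08 = 6.208
  Portfolio 91 × 0.15 = 13.65
Sum = 87.268
87.268 is ≥ 87 and < 90 → B+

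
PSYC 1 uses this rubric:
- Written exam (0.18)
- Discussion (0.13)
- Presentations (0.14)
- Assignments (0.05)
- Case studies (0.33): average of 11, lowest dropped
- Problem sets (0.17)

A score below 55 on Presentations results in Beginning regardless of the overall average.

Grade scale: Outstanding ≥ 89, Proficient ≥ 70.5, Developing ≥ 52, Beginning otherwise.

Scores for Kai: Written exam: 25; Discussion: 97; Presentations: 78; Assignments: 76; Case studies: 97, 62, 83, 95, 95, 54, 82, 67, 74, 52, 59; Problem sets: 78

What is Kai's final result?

Case studies: drop 52 → average of remaining 10 = 768/10 = 76.8
Presentations score 78 ≥ 55: minimum met.
Weighted total:
  Written exam 25 × 0.18 = 4.5
  Discussion 97 × 0.13 = 12.61
  Presentations 78 × 0.14 = 10.92
  Assignments 76 × 0.05 = 3.8
  Case studies 76.8 × 0.33 = 25.344
  Problem sets 78 × 0.17 = 13.26
Sum = 70.434
70.434 is ≥ 52 and < 70.5 → Developing

Developing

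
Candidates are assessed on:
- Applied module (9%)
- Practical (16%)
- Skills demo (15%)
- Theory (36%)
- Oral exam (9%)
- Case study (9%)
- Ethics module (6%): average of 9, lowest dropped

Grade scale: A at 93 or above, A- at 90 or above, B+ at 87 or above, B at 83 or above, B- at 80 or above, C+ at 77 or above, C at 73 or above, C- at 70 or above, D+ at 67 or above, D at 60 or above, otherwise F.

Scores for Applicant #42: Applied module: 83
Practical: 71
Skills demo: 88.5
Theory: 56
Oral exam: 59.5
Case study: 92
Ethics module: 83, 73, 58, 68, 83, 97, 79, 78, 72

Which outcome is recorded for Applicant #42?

C-

Ethics module: drop 58 → average of remaining 8 = 633/8 = 79.125
Weighted total:
  Applied module 83 × 0.09 = 7.47
  Practical 71 × 0.16 = 11.36
  Skills demo 88.5 × 0.15 = 13.275
  Theory 56 × 0.36 = 20.16
  Oral exam 59.5 × 0.09 = 5.355
  Case study 92 × 0.09 = 8.28
  Ethics module 79.125 × 0.06 = 4.7475
Sum = 70.6475
70.6475 is ≥ 70 and < 73 → C-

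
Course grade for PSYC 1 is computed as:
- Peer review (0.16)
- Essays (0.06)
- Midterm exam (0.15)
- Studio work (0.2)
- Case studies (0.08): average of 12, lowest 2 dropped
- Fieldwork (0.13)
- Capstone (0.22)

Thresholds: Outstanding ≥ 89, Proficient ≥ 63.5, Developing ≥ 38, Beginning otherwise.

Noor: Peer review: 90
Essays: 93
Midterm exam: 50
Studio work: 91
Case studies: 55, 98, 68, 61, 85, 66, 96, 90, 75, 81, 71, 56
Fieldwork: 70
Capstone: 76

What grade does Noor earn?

Proficient

Case studies: drop 55, 56 → average of remaining 10 = 791/10 = 79.1
Weighted total:
  Peer review 90 × 0.16 = 14.4
  Essays 93 × 0.06 = 5.58
  Midterm exam 50 × 0.15 = 7.5
  Studio work 91 × 0.2 = 18.2
  Case studies 79.1 × 0.08 = 6.328
  Fieldwork 70 × 0.13 = 9.1
  Capstone 76 × 0.22 = 16.72
Sum = 77.828
77.828 is ≥ 63.5 and < 89 → Proficient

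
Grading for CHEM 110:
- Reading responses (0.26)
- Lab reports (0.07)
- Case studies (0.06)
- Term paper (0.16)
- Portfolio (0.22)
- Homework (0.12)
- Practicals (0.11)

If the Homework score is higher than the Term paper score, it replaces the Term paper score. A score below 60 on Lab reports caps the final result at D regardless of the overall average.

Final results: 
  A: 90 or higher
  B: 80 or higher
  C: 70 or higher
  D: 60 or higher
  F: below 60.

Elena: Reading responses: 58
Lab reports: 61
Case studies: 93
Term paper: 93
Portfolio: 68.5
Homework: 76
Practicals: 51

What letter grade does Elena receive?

D

Homework (76) ≤ Term paper (93), so Term paper stays at 93.
Lab reports score 61 ≥ 60: minimum met.
Weighted total:
  Reading responses 58 × 0.26 = 15.08
  Lab reports 61 × 0.07 = 4.27
  Case studies 93 × 0.06 = 5.58
  Term paper 93 × 0.16 = 14.88
  Portfolio 68.5 × 0.22 = 15.07
  Homework 76 × 0.12 = 9.12
  Practicals 51 × 0.11 = 5.61
Sum = 69.61
69.61 is ≥ 60 and < 70 → D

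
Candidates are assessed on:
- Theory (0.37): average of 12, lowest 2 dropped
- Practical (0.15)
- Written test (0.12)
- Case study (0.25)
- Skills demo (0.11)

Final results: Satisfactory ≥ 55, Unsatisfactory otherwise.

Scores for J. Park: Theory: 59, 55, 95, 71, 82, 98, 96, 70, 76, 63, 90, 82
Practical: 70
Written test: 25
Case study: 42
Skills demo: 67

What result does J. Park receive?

Theory: drop 55, 59 → average of remaining 10 = 823/10 = 82.3
Weighted total:
  Theory 82.3 × 0.37 = 30.451
  Practical 70 × 0.15 = 10.5
  Written test 25 × 0.12 = 3
  Case study 42 × 0.25 = 10.5
  Skills demo 67 × 0.11 = 7.37
Sum = 61.821
61.821 ≥ 55 → Satisfactory

Satisfactory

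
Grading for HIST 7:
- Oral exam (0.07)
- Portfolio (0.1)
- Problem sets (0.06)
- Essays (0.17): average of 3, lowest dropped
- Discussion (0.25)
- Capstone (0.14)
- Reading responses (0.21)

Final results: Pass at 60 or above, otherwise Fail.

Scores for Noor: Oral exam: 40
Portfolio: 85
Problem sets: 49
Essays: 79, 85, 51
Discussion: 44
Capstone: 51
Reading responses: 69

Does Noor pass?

Essays: drop 51 → average of remaining 2 = 164/2 = 82
Weighted total:
  Oral exam 40 × 0.07 = 2.8
  Portfolio 85 × 0.1 = 8.5
  Problem sets 49 × 0.06 = 2.94
  Essays 82 × 0.17 = 13.94
  Discussion 44 × 0.25 = 11
  Capstone 51 × 0.14 = 7.14
  Reading responses 69 × 0.21 = 14.49
Sum = 60.81
60.81 ≥ 60 → Pass

Pass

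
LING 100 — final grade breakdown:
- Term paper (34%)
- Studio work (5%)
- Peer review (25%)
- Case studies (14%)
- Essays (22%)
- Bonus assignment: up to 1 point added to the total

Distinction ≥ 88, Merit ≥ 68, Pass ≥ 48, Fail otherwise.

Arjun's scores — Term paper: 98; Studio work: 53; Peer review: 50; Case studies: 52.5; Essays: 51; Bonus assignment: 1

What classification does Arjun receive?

Weighted total:
  Term paper 98 × 0.34 = 33.32
  Studio work 53 × 0.05 = 2.65
  Peer review 50 × 0.25 = 12.5
  Case studies 52.5 × 0.14 = 7.35
  Essays 51 × 0.22 = 11.22
Sum = 67.04
Bonus assignment: 67.04 + 1 = 68.04
68.04 is ≥ 68 and < 88 → Merit

Merit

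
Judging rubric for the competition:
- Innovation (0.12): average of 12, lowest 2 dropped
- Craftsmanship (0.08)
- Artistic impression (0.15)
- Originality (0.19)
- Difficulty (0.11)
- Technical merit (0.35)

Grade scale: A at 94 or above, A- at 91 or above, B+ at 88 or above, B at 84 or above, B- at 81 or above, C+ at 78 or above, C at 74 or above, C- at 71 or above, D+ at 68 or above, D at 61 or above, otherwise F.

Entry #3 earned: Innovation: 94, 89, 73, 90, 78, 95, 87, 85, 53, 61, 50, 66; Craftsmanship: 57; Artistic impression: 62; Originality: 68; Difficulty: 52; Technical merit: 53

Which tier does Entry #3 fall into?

Innovation: drop 50, 53 → average of remaining 10 = 818/10 = 81.8
Weighted total:
  Innovation 81.8 × 0.12 = 9.816
  Craftsmanship 57 × 0.08 = 4.56
  Artistic impression 62 × 0.15 = 9.3
  Originality 68 × 0.19 = 12.92
  Difficulty 52 × 0.11 = 5.72
  Technical merit 53 × 0.35 = 18.55
Sum = 60.866
60.866 < 61 → F

F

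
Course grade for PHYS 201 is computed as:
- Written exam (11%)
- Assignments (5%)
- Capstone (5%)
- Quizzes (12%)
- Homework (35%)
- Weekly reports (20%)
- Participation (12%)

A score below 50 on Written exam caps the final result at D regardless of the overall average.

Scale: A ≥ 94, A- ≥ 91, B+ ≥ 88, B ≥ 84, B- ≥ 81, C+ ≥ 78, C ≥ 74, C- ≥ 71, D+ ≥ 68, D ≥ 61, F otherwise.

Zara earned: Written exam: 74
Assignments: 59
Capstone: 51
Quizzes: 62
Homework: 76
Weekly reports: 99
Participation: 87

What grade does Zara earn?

Written exam score 74 ≥ 50: minimum met.
Weighted total:
  Written exam 74 × 0.11 = 8.14
  Assignments 59 × 0.05 = 2.95
  Capstone 51 × 0.05 = 2.55
  Quizzes 62 × 0.12 = 7.44
  Homework 76 × 0.35 = 26.6
  Weekly reports 99 × 0.2 = 19.8
  Participation 87 × 0.12 = 10.44
Sum = 77.92
77.92 is ≥ 74 and < 78 → C

C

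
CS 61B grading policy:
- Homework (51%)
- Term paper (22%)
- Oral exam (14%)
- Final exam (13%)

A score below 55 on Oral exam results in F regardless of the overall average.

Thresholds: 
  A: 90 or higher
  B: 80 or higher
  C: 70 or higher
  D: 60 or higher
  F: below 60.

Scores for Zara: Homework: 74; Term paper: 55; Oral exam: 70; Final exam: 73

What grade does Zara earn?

Oral exam score 70 ≥ 55: minimum met.
Weighted total:
  Homework 74 × 0.51 = 37.74
  Term paper 55 × 0.22 = 12.1
  Oral exam 70 × 0.14 = 9.8
  Final exam 73 × 0.13 = 9.49
Sum = 69.13
69.13 is ≥ 60 and < 70 → D

D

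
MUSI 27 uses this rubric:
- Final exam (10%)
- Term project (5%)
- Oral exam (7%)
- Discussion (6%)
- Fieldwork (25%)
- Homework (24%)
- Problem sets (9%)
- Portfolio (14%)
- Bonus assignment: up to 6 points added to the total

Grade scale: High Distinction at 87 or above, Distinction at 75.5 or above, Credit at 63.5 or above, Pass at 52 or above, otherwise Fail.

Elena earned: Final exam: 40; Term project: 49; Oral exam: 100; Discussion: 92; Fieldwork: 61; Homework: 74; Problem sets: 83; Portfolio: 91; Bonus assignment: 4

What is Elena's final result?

Weighted total:
  Final exam 40 × 0.1 = 4
  Term project 49 × 0.05 = 2.45
  Oral exam 100 × 0.07 = 7
  Discussion 92 × 0.06 = 5.52
  Fieldwork 61 × 0.25 = 15.25
  Homework 74 × 0.24 = 17.76
  Problem sets 83 × 0.09 = 7.47
  Portfolio 91 × 0.14 = 12.74
Sum = 72.19
Bonus assignment: 72.19 + 4 = 76.19
76.19 is ≥ 75.5 and < 87 → Distinction

Distinction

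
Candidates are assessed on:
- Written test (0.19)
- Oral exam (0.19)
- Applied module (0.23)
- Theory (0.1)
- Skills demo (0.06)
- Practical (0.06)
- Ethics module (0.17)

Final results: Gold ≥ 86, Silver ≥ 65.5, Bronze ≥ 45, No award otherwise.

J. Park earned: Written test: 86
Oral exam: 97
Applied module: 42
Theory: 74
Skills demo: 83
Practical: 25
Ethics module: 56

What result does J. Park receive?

Silver

Weighted total:
  Written test 86 × 0.19 = 16.34
  Oral exam 97 × 0.19 = 18.43
  Applied module 42 × 0.23 = 9.66
  Theory 74 × 0.1 = 7.4
  Skills demo 83 × 0.06 = 4.98
  Practical 25 × 0.06 = 1.5
  Ethics module 56 × 0.17 = 9.52
Sum = 67.83
67.83 is ≥ 65.5 and < 86 → Silver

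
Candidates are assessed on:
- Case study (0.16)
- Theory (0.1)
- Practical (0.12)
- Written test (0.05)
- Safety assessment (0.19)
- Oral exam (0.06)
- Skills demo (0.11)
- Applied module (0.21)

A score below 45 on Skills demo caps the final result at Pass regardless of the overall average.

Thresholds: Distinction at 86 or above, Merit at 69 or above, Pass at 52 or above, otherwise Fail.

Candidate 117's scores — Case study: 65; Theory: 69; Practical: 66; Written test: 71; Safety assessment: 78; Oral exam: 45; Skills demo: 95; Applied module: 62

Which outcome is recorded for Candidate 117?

Skills demo score 95 ≥ 45: minimum met.
Weighted total:
  Case study 65 × 0.16 = 10.4
  Theory 69 × 0.1 = 6.9
  Practical 66 × 0.12 = 7.92
  Written test 71 × 0.05 = 3.55
  Safety assessment 78 × 0.19 = 14.82
  Oral exam 45 × 0.06 = 2.7
  Skills demo 95 × 0.11 = 10.45
  Applied module 62 × 0.21 = 13.02
Sum = 69.76
69.76 is ≥ 69 and < 86 → Merit

Merit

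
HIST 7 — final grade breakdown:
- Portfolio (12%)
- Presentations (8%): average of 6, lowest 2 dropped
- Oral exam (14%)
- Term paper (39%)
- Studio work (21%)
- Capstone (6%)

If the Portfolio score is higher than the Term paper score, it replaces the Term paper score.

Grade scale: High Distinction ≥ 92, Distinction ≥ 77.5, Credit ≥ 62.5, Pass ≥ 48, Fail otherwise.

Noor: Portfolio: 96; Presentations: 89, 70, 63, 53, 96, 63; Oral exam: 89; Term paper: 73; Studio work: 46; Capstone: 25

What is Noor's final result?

Presentations: drop 53, 63 → average of remaining 4 = 318/4 = 79.5
Portfolio (96) > Term paper (73), so Term paper counts as 96.
Weighted total:
  Portfolio 96 × 0.12 = 11.52
  Presentations 79.5 × 0.08 = 6.36
  Oral exam 89 × 0.14 = 12.46
  Term paper 96 × 0.39 = 37.44
  Studio work 46 × 0.21 = 9.66
  Capstone 25 × 0.06 = 1.5
Sum = 78.94
78.94 is ≥ 77.5 and < 92 → Distinction

Distinction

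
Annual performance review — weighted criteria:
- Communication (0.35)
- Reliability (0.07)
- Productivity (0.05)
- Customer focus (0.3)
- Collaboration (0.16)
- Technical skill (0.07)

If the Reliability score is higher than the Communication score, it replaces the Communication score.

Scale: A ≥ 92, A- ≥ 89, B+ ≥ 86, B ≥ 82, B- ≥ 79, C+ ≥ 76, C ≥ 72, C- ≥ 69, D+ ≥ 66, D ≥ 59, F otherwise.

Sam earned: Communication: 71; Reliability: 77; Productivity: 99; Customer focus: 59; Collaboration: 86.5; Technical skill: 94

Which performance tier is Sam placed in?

C

Reliability (77) > Communication (71), so Communication counts as 77.
Weighted total:
  Communication 77 × 0.35 = 26.95
  Reliability 77 × 0.07 = 5.39
  Productivity 99 × 0.05 = 4.95
  Customer focus 59 × 0.3 = 17.7
  Collaboration 86.5 × 0.16 = 13.84
  Technical skill 94 × 0.07 = 6.58
Sum = 75.41
75.41 is ≥ 72 and < 76 → C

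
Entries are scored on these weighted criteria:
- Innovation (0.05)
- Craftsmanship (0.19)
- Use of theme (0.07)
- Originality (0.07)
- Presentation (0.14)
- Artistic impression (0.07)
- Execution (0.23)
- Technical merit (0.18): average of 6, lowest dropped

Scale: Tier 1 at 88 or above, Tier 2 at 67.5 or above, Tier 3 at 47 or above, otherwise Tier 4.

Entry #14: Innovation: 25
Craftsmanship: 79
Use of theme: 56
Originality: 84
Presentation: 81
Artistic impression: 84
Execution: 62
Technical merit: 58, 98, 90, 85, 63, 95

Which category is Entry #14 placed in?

Technical merit: drop 58 → average of remaining 5 = 431/5 = 86.2
Weighted total:
  Innovation 25 × 0.05 = 1.25
  Craftsmanship 79 × 0.19 = 15.01
  Use of theme 56 × 0.07 = 3.92
  Originality 84 × 0.07 = 5.88
  Presentation 81 × 0.14 = 11.34
  Artistic impression 84 × 0.07 = 5.88
  Execution 62 × 0.23 = 14.26
  Technical merit 86.2 × 0.18 = 15.516
Sum = 73.056
73.056 is ≥ 67.5 and < 88 → Tier 2

Tier 2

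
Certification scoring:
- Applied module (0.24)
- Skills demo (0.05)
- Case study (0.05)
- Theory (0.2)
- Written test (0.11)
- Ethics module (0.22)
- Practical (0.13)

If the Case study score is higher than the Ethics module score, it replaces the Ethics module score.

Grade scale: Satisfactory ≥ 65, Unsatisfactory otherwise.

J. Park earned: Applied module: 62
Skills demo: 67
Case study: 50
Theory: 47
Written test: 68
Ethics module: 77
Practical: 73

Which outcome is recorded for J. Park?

Unsatisfactory

Case study (50) ≤ Ethics module (77), so Ethics module stays at 77.
Weighted total:
  Applied module 62 × 0.24 = 14.88
  Skills demo 67 × 0.05 = 3.35
  Case study 50 × 0.05 = 2.5
  Theory 47 × 0.2 = 9.4
  Written test 68 × 0.11 = 7.48
  Ethics module 77 × 0.22 = 16.94
  Practical 73 × 0.13 = 9.49
Sum = 64.04
64.04 < 65 → Unsatisfactory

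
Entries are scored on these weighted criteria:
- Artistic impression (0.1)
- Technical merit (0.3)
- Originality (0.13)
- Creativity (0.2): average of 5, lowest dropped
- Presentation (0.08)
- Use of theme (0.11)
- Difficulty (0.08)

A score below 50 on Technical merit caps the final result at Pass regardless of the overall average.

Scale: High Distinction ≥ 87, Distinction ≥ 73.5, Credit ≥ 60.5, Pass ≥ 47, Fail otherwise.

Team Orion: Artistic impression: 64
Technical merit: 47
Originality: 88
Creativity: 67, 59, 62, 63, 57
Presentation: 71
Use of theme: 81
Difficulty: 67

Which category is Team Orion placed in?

Creativity: drop 57 → average of remaining 4 = 251/4 = 62.75
Technical merit score 47 < 50: minimum not met.
Weighted total:
  Artistic impression 64 × 0.1 = 6.4
  Technical merit 47 × 0.3 = 14.1
  Originality 88 × 0.13 = 11.44
  Creativity 62.75 × 0.2 = 12.55
  Presentation 71 × 0.08 = 5.68
  Use of theme 81 × 0.11 = 8.91
  Difficulty 67 × 0.08 = 5.36
Sum = 64.44
64.44 would be Credit; cap at Pass applies → Pass.

Pass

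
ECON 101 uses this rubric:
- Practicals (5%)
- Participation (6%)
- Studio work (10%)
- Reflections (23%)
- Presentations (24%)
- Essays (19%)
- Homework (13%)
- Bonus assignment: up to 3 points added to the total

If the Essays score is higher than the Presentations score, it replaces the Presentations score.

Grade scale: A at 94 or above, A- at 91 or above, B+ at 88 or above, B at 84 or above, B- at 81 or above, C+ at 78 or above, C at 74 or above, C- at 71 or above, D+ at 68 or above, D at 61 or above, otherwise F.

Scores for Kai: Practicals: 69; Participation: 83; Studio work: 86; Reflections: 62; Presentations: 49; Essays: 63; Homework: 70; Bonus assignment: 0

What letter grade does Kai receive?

Essays (63) > Presentations (49), so Presentations counts as 63.
Weighted total:
  Practicals 69 × 0.05 = 3.45
  Participation 83 × 0.06 = 4.98
  Studio work 86 × 0.1 = 8.6
  Reflections 62 × 0.23 = 14.26
  Presentations 63 × 0.24 = 15.12
  Essays 63 × 0.19 = 11.97
  Homework 70 × 0.13 = 9.1
Sum = 67.48
Bonus assignment: 67.48 + 0 = 67.48
67.48 is ≥ 61 and < 68 → D

D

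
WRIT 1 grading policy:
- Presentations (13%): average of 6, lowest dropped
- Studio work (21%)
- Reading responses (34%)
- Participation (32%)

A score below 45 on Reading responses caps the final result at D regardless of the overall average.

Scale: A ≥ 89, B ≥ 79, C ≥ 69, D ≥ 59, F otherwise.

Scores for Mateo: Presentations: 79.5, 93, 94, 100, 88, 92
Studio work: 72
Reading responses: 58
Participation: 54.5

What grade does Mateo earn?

D

Presentations: drop 79.5 → average of remaining 5 = 467/5 = 93.4
Reading responses score 58 ≥ 45: minimum met.
Weighted total:
  Presentations 93.4 × 0.13 = 12.142
  Studio work 72 × 0.21 = 15.12
  Reading responses 58 × 0.34 = 19.72
  Participation 54.5 × 0.32 = 17.44
Sum = 64.422
64.422 is ≥ 59 and < 69 → D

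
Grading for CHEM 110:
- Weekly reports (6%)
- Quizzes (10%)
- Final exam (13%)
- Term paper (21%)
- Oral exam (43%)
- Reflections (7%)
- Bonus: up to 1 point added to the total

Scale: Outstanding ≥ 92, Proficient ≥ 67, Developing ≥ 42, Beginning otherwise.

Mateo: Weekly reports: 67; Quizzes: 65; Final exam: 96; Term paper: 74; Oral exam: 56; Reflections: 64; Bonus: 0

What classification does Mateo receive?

Proficient

Weighted total:
  Weekly reports 67 × 0.06 = 4.02
  Quizzes 65 × 0.1 = 6.5
  Final exam 96 × 0.13 = 12.48
  Term paper 74 × 0.21 = 15.54
  Oral exam 56 × 0.43 = 24.08
  Reflections 64 × 0.07 = 4.48
Sum = 67.1
Bonus: 67.1 + 0 = 67.1
67.1 is ≥ 67 and < 92 → Proficient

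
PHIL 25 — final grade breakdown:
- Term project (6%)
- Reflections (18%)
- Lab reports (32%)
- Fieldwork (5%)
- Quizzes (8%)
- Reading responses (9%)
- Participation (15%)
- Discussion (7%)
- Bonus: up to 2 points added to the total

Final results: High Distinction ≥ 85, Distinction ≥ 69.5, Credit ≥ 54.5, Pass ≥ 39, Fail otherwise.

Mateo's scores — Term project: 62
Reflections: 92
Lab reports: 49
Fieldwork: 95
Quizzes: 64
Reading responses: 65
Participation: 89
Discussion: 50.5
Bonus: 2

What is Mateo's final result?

Distinction

Weighted total:
  Term project 62 × 0.06 = 3.72
  Reflections 92 × 0.18 = 16.56
  Lab reports 49 × 0.32 = 15.68
  Fieldwork 95 × 0.05 = 4.75
  Quizzes 64 × 0.08 = 5.12
  Reading responses 65 × 0.09 = 5.85
  Participation 89 × 0.15 = 13.35
  Discussion 50.5 × 0.07 = 3.535
Sum = 68.565
Bonus: 68.565 + 2 = 70.565
70.565 is ≥ 69.5 and < 85 → Distinction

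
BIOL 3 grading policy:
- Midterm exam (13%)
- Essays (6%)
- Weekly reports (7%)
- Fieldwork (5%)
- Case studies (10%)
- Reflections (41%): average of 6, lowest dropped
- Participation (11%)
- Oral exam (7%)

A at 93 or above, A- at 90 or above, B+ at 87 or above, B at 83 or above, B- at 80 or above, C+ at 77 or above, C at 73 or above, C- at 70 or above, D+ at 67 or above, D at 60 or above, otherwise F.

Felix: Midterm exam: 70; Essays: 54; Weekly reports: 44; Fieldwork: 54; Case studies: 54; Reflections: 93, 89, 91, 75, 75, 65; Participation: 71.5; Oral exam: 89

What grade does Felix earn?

C-

Reflections: drop 65 → average of remaining 5 = 423/5 = 84.6
Weighted total:
  Midterm exam 70 × 0.13 = 9.1
  Essays 54 × 0.06 = 3.24
  Weekly reports 44 × 0.07 = 3.08
  Fieldwork 54 × 0.05 = 2.7
  Case studies 54 × 0.1 = 5.4
  Reflections 84.6 × 0.41 = 34.686
  Participation 71.5 × 0.11 = 7.865
  Oral exam 89 × 0.07 = 6.23
Sum = 72.301
72.301 is ≥ 70 and < 73 → C-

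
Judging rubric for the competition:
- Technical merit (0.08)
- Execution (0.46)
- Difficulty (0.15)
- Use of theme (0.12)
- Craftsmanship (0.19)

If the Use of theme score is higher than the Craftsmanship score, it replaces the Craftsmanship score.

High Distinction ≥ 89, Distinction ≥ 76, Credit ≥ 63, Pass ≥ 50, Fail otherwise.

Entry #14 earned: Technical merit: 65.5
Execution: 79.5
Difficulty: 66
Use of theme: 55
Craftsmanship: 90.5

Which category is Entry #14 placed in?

Credit

Use of theme (55) ≤ Craftsmanship (90.5), so Craftsmanship stays at 90.5.
Weighted total:
  Technical merit 65.5 × 0.08 = 5.24
  Execution 79.5 × 0.46 = 36.57
  Difficulty 66 × 0.15 = 9.9
  Use of theme 55 × 0.12 = 6.6
  Craftsmanship 90.5 × 0.19 = 17.195
Sum = 75.505
75.505 is ≥ 63 and < 76 → Credit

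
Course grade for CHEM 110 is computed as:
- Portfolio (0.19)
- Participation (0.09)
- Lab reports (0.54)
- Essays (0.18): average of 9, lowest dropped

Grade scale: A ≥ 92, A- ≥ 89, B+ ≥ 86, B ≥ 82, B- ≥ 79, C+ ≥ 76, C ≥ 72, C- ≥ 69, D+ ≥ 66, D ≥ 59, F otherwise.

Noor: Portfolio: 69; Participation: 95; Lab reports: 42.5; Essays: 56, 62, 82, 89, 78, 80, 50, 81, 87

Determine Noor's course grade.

F

Essays: drop 50 → average of remaining 8 = 615/8 = 76.875
Weighted total:
  Portfolio 69 × 0.19 = 13.11
  Participation 95 × 0.09 = 8.55
  Lab reports 42.5 × 0.54 = 22.95
  Essays 76.875 × 0.18 = 13.8375
Sum = 58.4475
58.4475 < 59 → F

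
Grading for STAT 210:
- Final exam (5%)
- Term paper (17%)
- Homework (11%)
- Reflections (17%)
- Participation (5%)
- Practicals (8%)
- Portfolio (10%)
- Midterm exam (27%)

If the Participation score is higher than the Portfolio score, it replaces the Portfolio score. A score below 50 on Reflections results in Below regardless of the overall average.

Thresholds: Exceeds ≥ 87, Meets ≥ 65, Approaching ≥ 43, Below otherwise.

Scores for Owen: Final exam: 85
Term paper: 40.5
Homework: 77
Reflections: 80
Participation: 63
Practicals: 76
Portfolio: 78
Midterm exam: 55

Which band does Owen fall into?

Meets

Participation (63) ≤ Portfolio (78), so Portfolio stays at 78.
Reflections score 80 ≥ 50: minimum met.
Weighted total:
  Final exam 85 × 0.05 = 4.25
  Term paper 40.5 × 0.17 = 6.885
  Homework 77 × 0.11 = 8.47
  Reflections 80 × 0.17 = 13.6
  Participation 63 × 0.05 = 3.15
  Practicals 76 × 0.08 = 6.08
  Portfolio 78 × 0.1 = 7.8
  Midterm exam 55 × 0.27 = 14.85
Sum = 65.085
65.085 is ≥ 65 and < 87 → Meets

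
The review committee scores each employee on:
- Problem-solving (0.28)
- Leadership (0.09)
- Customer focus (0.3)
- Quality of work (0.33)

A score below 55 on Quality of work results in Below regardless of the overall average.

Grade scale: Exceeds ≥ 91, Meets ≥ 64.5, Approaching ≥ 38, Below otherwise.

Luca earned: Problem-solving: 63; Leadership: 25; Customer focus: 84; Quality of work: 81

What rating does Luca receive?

Quality of work score 81 ≥ 55: minimum met.
Weighted total:
  Problem-solving 63 × 0.28 = 17.64
  Leadership 25 × 0.09 = 2.25
  Customer focus 84 × 0.3 = 25.2
  Quality of work 81 × 0.33 = 26.73
Sum = 71.82
71.82 is ≥ 64.5 and < 91 → Meets

Meets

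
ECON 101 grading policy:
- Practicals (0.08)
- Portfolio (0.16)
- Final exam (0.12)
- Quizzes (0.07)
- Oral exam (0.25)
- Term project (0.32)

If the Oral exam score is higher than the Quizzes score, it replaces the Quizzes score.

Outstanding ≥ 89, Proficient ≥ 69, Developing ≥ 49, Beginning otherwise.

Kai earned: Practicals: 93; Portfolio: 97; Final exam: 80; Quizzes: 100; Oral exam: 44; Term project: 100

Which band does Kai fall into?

Oral exam (44) ≤ Quizzes (100), so Quizzes stays at 100.
Weighted total:
  Practicals 93 × 0.08 = 7.44
  Portfolio 97 × 0.16 = 15.52
  Final exam 80 × 0.12 = 9.6
  Quizzes 100 × 0.07 = 7
  Oral exam 44 × 0.25 = 11
  Term project 100 × 0.32 = 32
Sum = 82.56
82.56 is ≥ 69 and < 89 → Proficient

Proficient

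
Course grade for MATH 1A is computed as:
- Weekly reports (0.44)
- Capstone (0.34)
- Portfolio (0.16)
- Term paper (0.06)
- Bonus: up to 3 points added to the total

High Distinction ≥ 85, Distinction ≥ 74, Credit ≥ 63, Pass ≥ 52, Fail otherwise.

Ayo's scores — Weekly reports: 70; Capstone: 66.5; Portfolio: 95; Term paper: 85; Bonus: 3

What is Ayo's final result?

Distinction

Weighted total:
  Weekly reports 70 × 0.44 = 30.8
  Capstone 66.5 × 0.34 = 22.61
  Portfolio 95 × 0.16 = 15.2
  Term paper 85 × 0.06 = 5.1
Sum = 73.71
Bonus: 73.71 + 3 = 76.71
76.71 is ≥ 74 and < 85 → Distinction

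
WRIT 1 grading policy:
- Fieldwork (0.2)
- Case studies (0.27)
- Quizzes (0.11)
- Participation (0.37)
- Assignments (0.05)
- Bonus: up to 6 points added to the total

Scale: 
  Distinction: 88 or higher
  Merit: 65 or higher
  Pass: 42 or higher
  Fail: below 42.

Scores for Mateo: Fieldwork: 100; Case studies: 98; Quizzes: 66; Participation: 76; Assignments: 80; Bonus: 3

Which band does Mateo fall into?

Weighted total:
  Fieldwork 100 × 0.2 = 20
  Case studies 98 × 0.27 = 26.46
  Quizzes 66 × 0.11 = 7.26
  Participation 76 × 0.37 = 28.12
  Assignments 80 × 0.05 = 4
Sum = 85.84
Bonus: 85.84 + 3 = 88.84
88.84 ≥ 88 → Distinction

Distinction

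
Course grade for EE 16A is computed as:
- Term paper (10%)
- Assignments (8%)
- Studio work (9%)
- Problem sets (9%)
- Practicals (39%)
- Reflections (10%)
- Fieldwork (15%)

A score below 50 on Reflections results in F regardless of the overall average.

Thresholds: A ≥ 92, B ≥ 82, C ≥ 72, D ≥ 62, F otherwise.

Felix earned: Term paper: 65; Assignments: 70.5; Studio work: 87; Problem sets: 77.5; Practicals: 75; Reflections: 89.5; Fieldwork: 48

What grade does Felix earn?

Reflections score 89.5 ≥ 50: minimum met.
Weighted total:
  Term paper 65 × 0.1 = 6.5
  Assignments 70.5 × 0.08 = 5.64
  Studio work 87 × 0.09 = 7.83
  Problem sets 77.5 × 0.09 = 6.975
  Practicals 75 × 0.39 = 29.25
  Reflections 89.5 × 0.1 = 8.95
  Fieldwork 48 × 0.15 = 7.2
Sum = 72.345
72.345 is ≥ 72 and < 82 → C

C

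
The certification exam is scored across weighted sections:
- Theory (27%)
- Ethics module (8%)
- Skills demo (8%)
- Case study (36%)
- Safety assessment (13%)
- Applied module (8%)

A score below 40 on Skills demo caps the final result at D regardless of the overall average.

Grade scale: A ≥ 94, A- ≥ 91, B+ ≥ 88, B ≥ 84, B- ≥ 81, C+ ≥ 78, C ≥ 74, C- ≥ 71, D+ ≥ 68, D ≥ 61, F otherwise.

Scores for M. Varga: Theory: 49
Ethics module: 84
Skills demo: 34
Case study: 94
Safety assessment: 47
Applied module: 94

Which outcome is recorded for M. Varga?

Skills demo score 34 < 40: minimum not met.
Weighted total:
  Theory 49 × 0.27 = 13.23
  Ethics module 84 × 0.08 = 6.72
  Skills demo 34 × 0.08 = 2.72
  Case study 94 × 0.36 = 33.84
  Safety assessment 47 × 0.13 = 6.11
  Applied module 94 × 0.08 = 7.52
Sum = 70.14
70.14 would be D+; cap at D applies → D.

D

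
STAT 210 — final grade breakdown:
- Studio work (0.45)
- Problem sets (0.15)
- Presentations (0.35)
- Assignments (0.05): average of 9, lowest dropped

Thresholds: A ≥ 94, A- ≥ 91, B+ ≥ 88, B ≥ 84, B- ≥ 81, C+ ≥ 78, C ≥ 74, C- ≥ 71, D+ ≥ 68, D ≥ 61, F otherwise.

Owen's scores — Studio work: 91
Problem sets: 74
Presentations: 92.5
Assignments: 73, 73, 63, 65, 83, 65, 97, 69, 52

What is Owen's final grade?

B+

Assignments: drop 52 → average of remaining 8 = 588/8 = 73.5
Weighted total:
  Studio work 91 × 0.45 = 40.95
  Problem sets 74 × 0.15 = 11.1
  Presentations 92.5 × 0.35 = 32.375
  Assignments 73.5 × 0.05 = 3.675
Sum = 88.1
88.1 is ≥ 88 and < 91 → B+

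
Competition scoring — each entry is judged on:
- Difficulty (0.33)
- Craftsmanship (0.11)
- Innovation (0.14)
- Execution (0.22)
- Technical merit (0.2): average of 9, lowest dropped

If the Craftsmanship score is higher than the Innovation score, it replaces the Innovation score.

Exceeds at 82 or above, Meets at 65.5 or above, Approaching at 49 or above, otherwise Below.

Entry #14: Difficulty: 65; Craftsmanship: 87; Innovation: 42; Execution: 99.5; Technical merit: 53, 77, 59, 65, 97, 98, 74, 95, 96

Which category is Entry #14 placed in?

Meets

Technical merit: drop 53 → average of remaining 8 = 661/8 = 82.625
Craftsmanship (87) > Innovation (42), so Innovation counts as 87.
Weighted total:
  Difficulty 65 × 0.33 = 21.45
  Craftsmanship 87 × 0.11 = 9.57
  Innovation 87 × 0.14 = 12.18
  Execution 99.5 × 0.22 = 21.89
  Technical merit 82.625 × 0.2 = 16.525
Sum = 81.615
81.615 is ≥ 65.5 and < 82 → Meets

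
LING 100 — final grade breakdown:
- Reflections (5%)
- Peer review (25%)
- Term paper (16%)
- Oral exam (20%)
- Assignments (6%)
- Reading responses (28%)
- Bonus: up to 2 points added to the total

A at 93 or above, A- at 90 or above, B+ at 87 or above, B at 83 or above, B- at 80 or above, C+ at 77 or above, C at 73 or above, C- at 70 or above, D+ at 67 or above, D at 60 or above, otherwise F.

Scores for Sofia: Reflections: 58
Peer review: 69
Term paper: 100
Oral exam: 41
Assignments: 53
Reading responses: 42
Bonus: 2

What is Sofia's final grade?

D

Weighted total:
  Reflections 58 × 0.05 = 2.9
  Peer review 69 × 0.25 = 17.25
  Term paper 100 × 0.16 = 16
  Oral exam 41 × 0.2 = 8.2
  Assignments 53 × 0.06 = 3.18
  Reading responses 42 × 0.28 = 11.76
Sum = 59.29
Bonus: 59.29 + 2 = 61.29
61.29 is ≥ 60 and < 67 → D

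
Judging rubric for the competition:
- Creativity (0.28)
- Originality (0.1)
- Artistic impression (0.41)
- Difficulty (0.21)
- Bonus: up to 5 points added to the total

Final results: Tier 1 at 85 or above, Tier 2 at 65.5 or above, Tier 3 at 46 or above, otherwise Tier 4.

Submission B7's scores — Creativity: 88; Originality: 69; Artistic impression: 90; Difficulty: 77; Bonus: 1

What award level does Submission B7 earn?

Tier 1

Weighted total:
  Creativity 88 × 0.28 = 24.64
  Originality 69 × 0.1 = 6.9
  Artistic impression 90 × 0.41 = 36.9
  Difficulty 77 × 0.21 = 16.17
Sum = 84.61
Bonus: 84.61 + 1 = 85.61
85.61 ≥ 85 → Tier 1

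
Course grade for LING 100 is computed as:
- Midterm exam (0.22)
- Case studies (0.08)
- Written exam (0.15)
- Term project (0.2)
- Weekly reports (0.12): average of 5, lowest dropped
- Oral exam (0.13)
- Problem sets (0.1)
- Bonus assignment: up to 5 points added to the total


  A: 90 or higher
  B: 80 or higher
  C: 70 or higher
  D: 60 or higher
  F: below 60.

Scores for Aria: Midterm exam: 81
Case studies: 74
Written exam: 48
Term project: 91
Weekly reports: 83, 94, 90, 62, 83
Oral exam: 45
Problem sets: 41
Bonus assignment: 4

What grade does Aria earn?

Weekly reports: drop 62 → average of remaining 4 = 350/4 = 87.5
Weighted total:
  Midterm exam 81 × 0.22 = 17.82
  Case studies 74 × 0.08 = 5.92
  Written exam 48 × 0.15 = 7.2
  Term project 91 × 0.2 = 18.2
  Weekly reports 87.5 × 0.12 = 10.5
  Oral exam 45 × 0.13 = 5.85
  Problem sets 41 × 0.1 = 4.1
Sum = 69.59
Bonus assignment: 69.59 + 4 = 73.59
73.59 is ≥ 70 and < 80 → C

C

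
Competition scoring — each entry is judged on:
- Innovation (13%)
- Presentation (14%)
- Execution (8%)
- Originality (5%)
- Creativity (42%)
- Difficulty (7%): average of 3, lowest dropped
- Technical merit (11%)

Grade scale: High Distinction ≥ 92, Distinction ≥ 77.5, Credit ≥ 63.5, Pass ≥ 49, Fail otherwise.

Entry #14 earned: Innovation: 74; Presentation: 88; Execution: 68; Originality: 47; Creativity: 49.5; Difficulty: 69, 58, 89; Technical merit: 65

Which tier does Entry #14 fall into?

Pass

Difficulty: drop 58 → average of remaining 2 = 158/2 = 79
Weighted total:
  Innovation 74 × 0.13 = 9.62
  Presentation 88 × 0.14 = 12.32
  Execution 68 × 0.08 = 5.44
  Originality 47 × 0.05 = 2.35
  Creativity 49.5 × 0.42 = 20.79
  Difficulty 79 × 0.07 = 5.53
  Technical merit 65 × 0.11 = 7.15
Sum = 63.2
63.2 is ≥ 49 and < 63.5 → Pass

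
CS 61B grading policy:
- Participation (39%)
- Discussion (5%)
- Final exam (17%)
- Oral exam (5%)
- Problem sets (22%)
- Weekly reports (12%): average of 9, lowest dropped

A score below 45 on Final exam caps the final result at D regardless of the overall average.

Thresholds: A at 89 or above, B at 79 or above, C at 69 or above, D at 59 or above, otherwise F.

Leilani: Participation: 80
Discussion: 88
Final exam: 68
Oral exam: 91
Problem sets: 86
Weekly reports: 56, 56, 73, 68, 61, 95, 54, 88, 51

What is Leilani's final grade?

C

Weekly reports: drop 51 → average of remaining 8 = 551/8 = 68.875
Final exam score 68 ≥ 45: minimum met.
Weighted total:
  Participation 80 × 0.39 = 31.2
  Discussion 88 × 0.05 = 4.4
  Final exam 68 × 0.17 = 11.56
  Oral exam 91 × 0.05 = 4.55
  Problem sets 86 × 0.22 = 18.92
  Weekly reports 68.875 × 0.12 = 8.265
Sum = 78.895
78.895 is ≥ 69 and < 79 → C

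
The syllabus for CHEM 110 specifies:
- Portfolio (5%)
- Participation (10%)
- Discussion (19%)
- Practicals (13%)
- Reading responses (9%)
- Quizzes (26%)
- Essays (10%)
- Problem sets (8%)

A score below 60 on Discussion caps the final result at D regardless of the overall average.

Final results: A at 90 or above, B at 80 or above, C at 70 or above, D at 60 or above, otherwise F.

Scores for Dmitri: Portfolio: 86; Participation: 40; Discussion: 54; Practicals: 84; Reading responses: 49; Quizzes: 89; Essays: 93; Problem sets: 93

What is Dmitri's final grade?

D

Discussion score 54 < 60: minimum not met.
Weighted total:
  Portfolio 86 × 0.05 = 4.3
  Participation 40 × 0.1 = 4
  Discussion 54 × 0.19 = 10.26
  Practicals 84 × 0.13 = 10.92
  Reading responses 49 × 0.09 = 4.41
  Quizzes 89 × 0.26 = 23.14
  Essays 93 × 0.1 = 9.3
  Problem sets 93 × 0.08 = 7.44
Sum = 73.77
73.77 would be C; cap at D applies → D.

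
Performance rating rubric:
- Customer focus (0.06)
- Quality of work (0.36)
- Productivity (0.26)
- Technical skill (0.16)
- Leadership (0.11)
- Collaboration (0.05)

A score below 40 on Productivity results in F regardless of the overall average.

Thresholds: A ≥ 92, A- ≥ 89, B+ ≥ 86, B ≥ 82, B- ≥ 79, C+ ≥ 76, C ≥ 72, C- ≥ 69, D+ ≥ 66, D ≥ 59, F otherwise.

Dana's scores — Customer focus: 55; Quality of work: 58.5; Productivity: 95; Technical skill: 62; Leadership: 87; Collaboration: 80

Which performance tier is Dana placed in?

C

Productivity score 95 ≥ 40: minimum met.
Weighted total:
  Customer focus 55 × 0.06 = 3.3
  Quality of work 58.5 × 0.36 = 21.06
  Productivity 95 × 0.26 = 24.7
  Technical skill 62 × 0.16 = 9.92
  Leadership 87 × 0.11 = 9.57
  Collaboration 80 × 0.05 = 4
Sum = 72.55
72.55 is ≥ 72 and < 76 → C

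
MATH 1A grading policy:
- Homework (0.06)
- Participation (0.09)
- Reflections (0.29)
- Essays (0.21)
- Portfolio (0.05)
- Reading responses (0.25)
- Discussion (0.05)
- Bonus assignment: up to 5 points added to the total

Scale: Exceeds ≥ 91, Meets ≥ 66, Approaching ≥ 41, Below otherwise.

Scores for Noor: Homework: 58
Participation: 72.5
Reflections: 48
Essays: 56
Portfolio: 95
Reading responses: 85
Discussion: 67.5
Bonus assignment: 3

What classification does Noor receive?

Meets

Weighted total:
  Homework 58 × 0.06 = 3.48
  Participation 72.5 × 0.09 = 6.525
  Reflections 48 × 0.29 = 13.92
  Essays 56 × 0.21 = 11.76
  Portfolio 95 × 0.05 = 4.75
  Reading responses 85 × 0.25 = 21.25
  Discussion 67.5 × 0.05 = 3.375
Sum = 65.06
Bonus assignment: 65.06 + 3 = 68.06
68.06 is ≥ 66 and < 91 → Meets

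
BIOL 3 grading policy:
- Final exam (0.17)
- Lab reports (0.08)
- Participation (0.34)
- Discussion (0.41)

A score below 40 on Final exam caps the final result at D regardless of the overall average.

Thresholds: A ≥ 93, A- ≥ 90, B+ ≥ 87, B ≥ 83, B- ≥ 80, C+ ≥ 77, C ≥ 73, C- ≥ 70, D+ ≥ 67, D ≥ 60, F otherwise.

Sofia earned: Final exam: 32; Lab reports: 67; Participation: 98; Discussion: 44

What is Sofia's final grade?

Final exam score 32 < 40: minimum not met.
Weighted total:
  Final exam 32 × 0.17 = 5.44
  Lab reports 67 × 0.08 = 5.36
  Participation 98 × 0.34 = 33.32
  Discussion 44 × 0.41 = 18.04
Sum = 62.16
62.16 would be D; cap at D applies → D.

D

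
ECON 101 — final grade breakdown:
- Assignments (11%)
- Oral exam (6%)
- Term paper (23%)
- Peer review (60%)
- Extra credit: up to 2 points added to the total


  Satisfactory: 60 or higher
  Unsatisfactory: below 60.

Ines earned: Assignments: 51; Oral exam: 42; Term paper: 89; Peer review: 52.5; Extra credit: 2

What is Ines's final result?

Satisfactory

Weighted total:
  Assignments 51 × 0.11 = 5.61
  Oral exam 42 × 0.06 = 2.52
  Term paper 89 × 0.23 = 20.47
  Peer review 52.5 × 0.6 = 31.5
Sum = 60.1
Extra credit: 60.1 + 2 = 62.1
62.1 ≥ 60 → Satisfactory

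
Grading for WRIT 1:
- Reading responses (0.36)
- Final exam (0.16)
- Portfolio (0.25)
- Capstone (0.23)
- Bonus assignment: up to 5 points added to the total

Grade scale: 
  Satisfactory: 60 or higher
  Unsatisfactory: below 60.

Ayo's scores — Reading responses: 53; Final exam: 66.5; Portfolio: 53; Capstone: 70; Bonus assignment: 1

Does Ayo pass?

Weighted total:
  Reading responses 53 × 0.36 = 19.08
  Final exam 66.5 × 0.16 = 10.64
  Portfolio 53 × 0.25 = 13.25
  Capstone 70 × 0.23 = 16.1
Sum = 59.07
Bonus assignment: 59.07 + 1 = 60.07
60.07 ≥ 60 → Satisfactory

Satisfactory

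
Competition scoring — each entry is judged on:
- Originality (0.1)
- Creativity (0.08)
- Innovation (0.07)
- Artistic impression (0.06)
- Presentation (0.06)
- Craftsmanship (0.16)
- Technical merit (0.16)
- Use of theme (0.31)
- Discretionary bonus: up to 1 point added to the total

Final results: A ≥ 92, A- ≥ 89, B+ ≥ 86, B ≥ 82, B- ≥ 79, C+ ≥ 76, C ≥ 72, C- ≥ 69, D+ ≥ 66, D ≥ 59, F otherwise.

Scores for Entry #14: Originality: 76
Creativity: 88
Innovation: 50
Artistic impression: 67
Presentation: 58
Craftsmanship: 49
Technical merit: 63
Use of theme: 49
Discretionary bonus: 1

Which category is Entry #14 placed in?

Weighted total:
  Originality 76 × 0.1 = 7.6
  Creativity 88 × 0.08 = 7.04
  Innovation 50 × 0.07 = 3.5
  Artistic impression 67 × 0.06 = 4.02
  Presentation 58 × 0.06 = 3.48
  Craftsmanship 49 × 0.16 = 7.84
  Technical merit 63 × 0.16 = 10.08
  Use of theme 49 × 0.31 = 15.19
Sum = 58.75
Discretionary bonus: 58.75 + 1 = 59.75
59.75 is ≥ 59 and < 66 → D

D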